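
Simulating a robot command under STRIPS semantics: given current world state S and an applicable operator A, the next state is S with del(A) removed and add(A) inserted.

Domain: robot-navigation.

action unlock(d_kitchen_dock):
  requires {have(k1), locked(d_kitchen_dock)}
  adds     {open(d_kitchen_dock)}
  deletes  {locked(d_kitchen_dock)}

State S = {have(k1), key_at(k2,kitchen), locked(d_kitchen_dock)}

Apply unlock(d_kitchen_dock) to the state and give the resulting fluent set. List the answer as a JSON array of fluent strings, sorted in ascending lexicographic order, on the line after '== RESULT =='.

Compute (S \ del) ∪ add:
  pre ⊆ S: {have(k1), locked(d_kitchen_dock)} ⊆ S  — applicable
  S \ del = {have(k1), key_at(k2,kitchen)}
  ∪ add   = {have(k1), key_at(k2,kitchen), open(d_kitchen_dock)}

== RESULT ==
["have(k1)", "key_at(k2,kitchen)", "open(d_kitchen_dock)"]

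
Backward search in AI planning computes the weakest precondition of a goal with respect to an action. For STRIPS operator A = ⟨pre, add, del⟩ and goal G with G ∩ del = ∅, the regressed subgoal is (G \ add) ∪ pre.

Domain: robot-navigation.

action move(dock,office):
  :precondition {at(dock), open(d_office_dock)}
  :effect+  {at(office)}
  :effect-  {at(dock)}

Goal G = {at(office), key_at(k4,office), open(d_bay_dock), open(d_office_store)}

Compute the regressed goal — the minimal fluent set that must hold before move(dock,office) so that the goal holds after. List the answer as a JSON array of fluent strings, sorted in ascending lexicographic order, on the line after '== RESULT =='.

Regress:
  G ∩ del = {}  (empty — regression defined)
  G \ add = {at(office), key_at(k4,office), open(d_bay_dock), open(d_office_store)} \ {at(office)} = {key_at(k4,office), open(d_bay_dock), open(d_office_store)}
  ∪ pre   = {key_at(k4,office), open(d_bay_dock), open(d_office_store)} ∪ {at(dock), open(d_office_dock)}
          = {at(dock), key_at(k4,office), open(d_bay_dock), open(d_office_dock), open(d_office_store)}

== RESULT ==
["at(dock)", "key_at(k4,office)", "open(d_bay_dock)", "open(d_office_dock)", "open(d_office_store)"]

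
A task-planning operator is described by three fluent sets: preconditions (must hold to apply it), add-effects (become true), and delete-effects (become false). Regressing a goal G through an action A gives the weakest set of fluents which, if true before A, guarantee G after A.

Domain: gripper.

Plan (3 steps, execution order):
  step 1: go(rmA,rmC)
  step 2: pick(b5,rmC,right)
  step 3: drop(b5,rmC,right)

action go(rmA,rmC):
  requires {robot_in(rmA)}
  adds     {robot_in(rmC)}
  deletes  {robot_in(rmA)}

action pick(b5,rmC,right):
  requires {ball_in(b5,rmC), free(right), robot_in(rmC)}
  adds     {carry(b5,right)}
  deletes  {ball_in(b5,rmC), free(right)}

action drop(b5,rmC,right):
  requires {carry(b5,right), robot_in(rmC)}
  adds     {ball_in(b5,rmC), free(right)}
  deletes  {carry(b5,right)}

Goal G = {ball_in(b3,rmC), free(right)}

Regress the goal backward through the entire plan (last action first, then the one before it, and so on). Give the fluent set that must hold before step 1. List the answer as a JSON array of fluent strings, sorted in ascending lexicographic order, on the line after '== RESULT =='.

Work backward from the goal:
  through step 3 (drop(b5,rmC,right)): drop {free(right)}, keep {ball_in(b3,rmC)}, require {carry(b5,right), robot_in(rmC)}
    → {ball_in(b3,rmC), carry(b5,right), robot_in(rmC)}
  through step 2 (pick(b5,rmC,right)): drop {carry(b5,right)}, keep {ball_in(b3,rmC), robot_in(rmC)}, require {ball_in(b5,rmC), free(right), robot_in(rmC)}
    → {ball_in(b3,rmC), ball_in(b5,rmC), free(right), robot_in(rmC)}
  through step 1 (go(rmA,rmC)): drop {robot_in(rmC)}, keep {ball_in(b3,rmC), ball_in(b5,rmC), free(right)}, require {robot_in(rmA)}
    → {ball_in(b3,rmC), ball_in(b5,rmC), free(right), robot_in(rmA)}

== RESULT ==
["ball_in(b3,rmC)", "ball_in(b5,rmC)", "free(right)", "robot_in(rmA)"]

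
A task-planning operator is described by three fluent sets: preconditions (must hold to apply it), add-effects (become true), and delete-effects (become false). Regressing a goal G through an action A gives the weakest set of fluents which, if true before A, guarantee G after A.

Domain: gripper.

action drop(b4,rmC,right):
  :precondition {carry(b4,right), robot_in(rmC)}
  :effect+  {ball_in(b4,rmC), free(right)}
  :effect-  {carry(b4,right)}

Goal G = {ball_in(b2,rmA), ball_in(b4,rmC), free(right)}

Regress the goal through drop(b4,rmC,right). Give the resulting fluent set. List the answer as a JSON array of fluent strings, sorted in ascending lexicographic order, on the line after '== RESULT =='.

Regress:
  G ∩ del = {}  (empty — regression defined)
  G \ add = {ball_in(b2,rmA), ball_in(b4,rmC), free(right)} \ {ball_in(b4,rmC), free(right)} = {ball_in(b2,rmA)}
  ∪ pre   = {ball_in(b2,rmA)} ∪ {carry(b4,right), robot_in(rmC)}
          = {ball_in(b2,rmA), carry(b4,right), robot_in(rmC)}

== RESULT ==
["ball_in(b2,rmA)", "carry(b4,right)", "robot_in(rmC)"]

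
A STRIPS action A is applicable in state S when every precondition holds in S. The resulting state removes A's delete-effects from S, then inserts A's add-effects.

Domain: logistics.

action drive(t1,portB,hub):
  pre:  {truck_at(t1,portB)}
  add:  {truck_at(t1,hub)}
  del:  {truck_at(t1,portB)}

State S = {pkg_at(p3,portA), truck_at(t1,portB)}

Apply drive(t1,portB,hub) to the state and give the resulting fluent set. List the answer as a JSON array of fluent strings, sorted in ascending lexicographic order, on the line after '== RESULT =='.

Compute (S \ del) ∪ add:
  pre ⊆ S: {truck_at(t1,portB)} ⊆ S  — applicable
  S \ del = {pkg_at(p3,portA)}
  ∪ add   = {pkg_at(p3,portA), truck_at(t1,hub)}

== RESULT ==
["pkg_at(p3,portA)", "truck_at(t1,hub)"]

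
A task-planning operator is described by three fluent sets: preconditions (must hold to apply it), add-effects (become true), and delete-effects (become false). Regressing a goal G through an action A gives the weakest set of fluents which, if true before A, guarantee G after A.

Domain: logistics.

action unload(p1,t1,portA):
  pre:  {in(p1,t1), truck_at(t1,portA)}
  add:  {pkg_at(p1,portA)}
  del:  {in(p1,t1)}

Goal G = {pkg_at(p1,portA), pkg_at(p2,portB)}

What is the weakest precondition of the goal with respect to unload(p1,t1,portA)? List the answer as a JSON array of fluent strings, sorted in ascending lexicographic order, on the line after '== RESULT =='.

Regress:
  G ∩ del = {}  (empty — regression defined)
  G \ add = {pkg_at(p1,portA), pkg_at(p2,portB)} \ {pkg_at(p1,portA)} = {pkg_at(p2,portB)}
  ∪ pre   = {pkg_at(p2,portB)} ∪ {in(p1,t1), truck_at(t1,portA)}
          = {in(p1,t1), pkg_at(p2,portB), truck_at(t1,portA)}

== RESULT ==
["in(p1,t1)", "pkg_at(p2,portB)", "truck_at(t1,portA)"]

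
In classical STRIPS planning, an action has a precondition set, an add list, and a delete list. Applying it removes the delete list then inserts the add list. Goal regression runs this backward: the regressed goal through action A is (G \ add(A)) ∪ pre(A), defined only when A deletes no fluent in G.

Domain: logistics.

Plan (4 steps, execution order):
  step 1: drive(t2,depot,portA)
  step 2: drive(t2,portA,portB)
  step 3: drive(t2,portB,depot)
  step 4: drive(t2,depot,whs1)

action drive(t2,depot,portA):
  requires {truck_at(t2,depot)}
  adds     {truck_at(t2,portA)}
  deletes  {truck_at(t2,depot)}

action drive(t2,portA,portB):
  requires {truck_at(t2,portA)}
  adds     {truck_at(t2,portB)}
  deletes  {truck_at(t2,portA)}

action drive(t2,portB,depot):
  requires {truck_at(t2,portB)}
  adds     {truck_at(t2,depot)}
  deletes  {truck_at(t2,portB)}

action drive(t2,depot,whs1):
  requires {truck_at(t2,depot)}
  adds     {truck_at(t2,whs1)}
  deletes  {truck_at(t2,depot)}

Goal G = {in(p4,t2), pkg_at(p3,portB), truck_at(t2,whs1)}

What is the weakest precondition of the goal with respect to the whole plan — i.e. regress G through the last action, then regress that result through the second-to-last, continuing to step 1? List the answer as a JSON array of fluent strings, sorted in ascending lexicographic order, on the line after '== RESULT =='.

Regress step by step:
  through step 4 (drive(t2,depot,whs1)): drop {truck_at(t2,whs1)}, keep {in(p4,t2), pkg_at(p3,portB)}, require {truck_at(t2,depot)}
    → {in(p4,t2), pkg_at(p3,portB), truck_at(t2,depot)}
  through step 3 (drive(t2,portB,depot)): drop {truck_at(t2,depot)}, keep {in(p4,t2), pkg_at(p3,portB)}, require {truck_at(t2,portB)}
    → {in(p4,t2), pkg_at(p3,portB), truck_at(t2,portB)}
  through step 2 (drive(t2,portA,portB)): drop {truck_at(t2,portB)}, keep {in(p4,t2), pkg_at(p3,portB)}, require {truck_at(t2,portA)}
    → {in(p4,t2), pkg_at(p3,portB), truck_at(t2,portA)}
  through step 1 (drive(t2,depot,portA)): drop {truck_at(t2,portA)}, keep {in(p4,t2), pkg_at(p3,portB)}, require {truck_at(t2,depot)}
    → {in(p4,t2), pkg_at(p3,portB), truck_at(t2,depot)}

== RESULT ==
["in(p4,t2)", "pkg_at(p3,portB)", "truck_at(t2,depot)"]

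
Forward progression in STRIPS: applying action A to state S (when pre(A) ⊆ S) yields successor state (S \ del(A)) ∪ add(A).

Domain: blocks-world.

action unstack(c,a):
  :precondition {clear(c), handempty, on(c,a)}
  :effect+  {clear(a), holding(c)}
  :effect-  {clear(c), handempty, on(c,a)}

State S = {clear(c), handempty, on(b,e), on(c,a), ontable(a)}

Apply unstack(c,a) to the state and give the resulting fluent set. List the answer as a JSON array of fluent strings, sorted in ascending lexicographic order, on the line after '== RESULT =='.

Compute (S \ del) ∪ add:
  pre ⊆ S: {clear(c), handempty, on(c,a)} ⊆ S  — applicable
  S \ del = {on(b,e), ontable(a)}
  ∪ add   = {clear(a), holding(c), on(b,e), ontable(a)}

== RESULT ==
["clear(a)", "holding(c)", "on(b,e)", "ontable(a)"]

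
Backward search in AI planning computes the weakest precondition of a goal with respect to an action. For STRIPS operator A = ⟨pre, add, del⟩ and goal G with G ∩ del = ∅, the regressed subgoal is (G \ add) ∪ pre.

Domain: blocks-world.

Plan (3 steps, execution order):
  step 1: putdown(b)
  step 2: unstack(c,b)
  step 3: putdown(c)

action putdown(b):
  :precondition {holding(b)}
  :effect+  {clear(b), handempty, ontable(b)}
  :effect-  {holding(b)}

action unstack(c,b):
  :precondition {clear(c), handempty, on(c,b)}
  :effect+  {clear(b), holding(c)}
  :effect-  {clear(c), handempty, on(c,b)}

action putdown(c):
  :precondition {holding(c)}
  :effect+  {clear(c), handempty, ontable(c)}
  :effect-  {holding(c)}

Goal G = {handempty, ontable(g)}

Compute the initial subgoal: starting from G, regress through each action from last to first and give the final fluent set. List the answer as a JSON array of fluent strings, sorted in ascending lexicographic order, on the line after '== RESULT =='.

Work backward from the goal:
  through step 3 (putdown(c)): drop {handempty}, keep {ontable(g)}, require {holding(c)}
    → {holding(c), ontable(g)}
  through step 2 (unstack(c,b)): drop {holding(c)}, keep {ontable(g)}, require {clear(c), handempty, on(c,b)}
    → {clear(c), handempty, on(c,b), ontable(g)}
  through step 1 (putdown(b)): drop {handempty}, keep {clear(c), on(c,b), ontable(g)}, require {holding(b)}
    → {clear(c), holding(b), on(c,b), ontable(g)}

== RESULT ==
["clear(c)", "holding(b)", "on(c,b)", "ontable(g)"]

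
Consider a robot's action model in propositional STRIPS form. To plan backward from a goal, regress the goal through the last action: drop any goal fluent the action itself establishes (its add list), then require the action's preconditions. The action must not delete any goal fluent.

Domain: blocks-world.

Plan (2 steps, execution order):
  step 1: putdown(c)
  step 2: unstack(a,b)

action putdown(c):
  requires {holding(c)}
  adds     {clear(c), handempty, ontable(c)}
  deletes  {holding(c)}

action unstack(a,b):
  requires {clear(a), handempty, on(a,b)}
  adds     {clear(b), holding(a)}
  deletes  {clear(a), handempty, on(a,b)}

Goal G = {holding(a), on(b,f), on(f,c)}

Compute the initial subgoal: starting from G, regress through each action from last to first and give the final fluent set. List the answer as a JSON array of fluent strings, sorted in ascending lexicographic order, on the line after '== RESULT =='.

Work backward from the goal:
  through step 2 (unstack(a,b)): drop {holding(a)}, keep {on(b,f), on(f,c)}, require {clear(a), handempty, on(a,b)}
    → {clear(a), handempty, on(a,b), on(b,f), on(f,c)}
  through step 1 (putdown(c)): drop {handempty}, keep {clear(a), on(a,b), on(b,f), on(f,c)}, require {holding(c)}
    → {clear(a), holding(c), on(a,b), on(b,f), on(f,c)}

== RESULT ==
["clear(a)", "holding(c)", "on(a,b)", "on(b,f)", "on(f,c)"]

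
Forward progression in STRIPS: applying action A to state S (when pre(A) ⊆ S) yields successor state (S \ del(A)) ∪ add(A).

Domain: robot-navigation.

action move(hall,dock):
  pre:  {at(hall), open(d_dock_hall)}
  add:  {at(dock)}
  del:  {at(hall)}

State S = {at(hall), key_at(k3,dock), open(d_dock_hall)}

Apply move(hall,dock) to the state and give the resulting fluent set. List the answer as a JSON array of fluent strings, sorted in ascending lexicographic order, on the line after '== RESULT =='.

Progress:
  pre ⊆ S: {at(hall), open(d_dock_hall)} ⊆ S  — applicable
  S \ del = {key_at(k3,dock), open(d_dock_hall)}
  ∪ add   = {at(dock), key_at(k3,dock), open(d_dock_hall)}

== RESULT ==
["at(dock)", "key_at(k3,dock)", "open(d_dock_hall)"]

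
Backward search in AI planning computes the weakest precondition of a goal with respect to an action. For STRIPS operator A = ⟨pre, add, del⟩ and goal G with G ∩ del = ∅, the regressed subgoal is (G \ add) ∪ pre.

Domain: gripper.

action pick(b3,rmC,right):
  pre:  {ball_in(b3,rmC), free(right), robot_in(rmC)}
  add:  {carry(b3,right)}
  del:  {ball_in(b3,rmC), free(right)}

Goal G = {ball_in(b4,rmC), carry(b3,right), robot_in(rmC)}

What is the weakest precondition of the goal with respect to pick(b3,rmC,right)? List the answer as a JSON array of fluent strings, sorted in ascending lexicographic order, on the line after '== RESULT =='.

Regress:
  G ∩ del = {}  (empty — regression defined)
  G \ add = {ball_in(b4,rmC), carry(b3,right), robot_in(rmC)} \ {carry(b3,right)} = {ball_in(b4,rmC), robot_in(rmC)}
  ∪ pre   = {ball_in(b4,rmC), robot_in(rmC)} ∪ {ball_in(b3,rmC), free(right), robot_in(rmC)}
          = {ball_in(b3,rmC), ball_in(b4,rmC), free(right), robot_in(rmC)}

== RESULT ==
["ball_in(b3,rmC)", "ball_in(b4,rmC)", "free(right)", "robot_in(rmC)"]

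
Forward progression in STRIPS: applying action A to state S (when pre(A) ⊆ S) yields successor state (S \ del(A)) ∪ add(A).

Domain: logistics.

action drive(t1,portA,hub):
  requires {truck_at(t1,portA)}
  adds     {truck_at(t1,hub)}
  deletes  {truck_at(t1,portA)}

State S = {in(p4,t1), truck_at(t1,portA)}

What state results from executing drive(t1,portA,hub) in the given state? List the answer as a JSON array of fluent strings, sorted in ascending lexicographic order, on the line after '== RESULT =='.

Compute (S \ del) ∪ add:
  pre ⊆ S: {truck_at(t1,portA)} ⊆ S  — applicable
  S \ del = {in(p4,t1)}
  ∪ add   = {in(p4,t1), truck_at(t1,hub)}

== RESULT ==
["in(p4,t1)", "truck_at(t1,hub)"]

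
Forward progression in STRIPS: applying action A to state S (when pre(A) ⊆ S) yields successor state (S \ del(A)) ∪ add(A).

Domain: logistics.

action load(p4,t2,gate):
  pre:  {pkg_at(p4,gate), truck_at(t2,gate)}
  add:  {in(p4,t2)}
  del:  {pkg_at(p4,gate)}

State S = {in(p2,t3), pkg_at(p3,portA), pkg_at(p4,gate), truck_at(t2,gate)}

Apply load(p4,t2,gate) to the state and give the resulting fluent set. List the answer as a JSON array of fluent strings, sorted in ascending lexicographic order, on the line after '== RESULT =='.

Progress:
  pre ⊆ S: {pkg_at(p4,gate), truck_at(t2,gate)} ⊆ S  — applicable
  S \ del = {in(p2,t3), pkg_at(p3,portA), truck_at(t2,gate)}
  ∪ add   = {in(p2,t3), in(p4,t2), pkg_at(p3,portA), truck_at(t2,gate)}

== RESULT ==
["in(p2,t3)", "in(p4,t2)", "pkg_at(p3,portA)", "truck_at(t2,gate)"]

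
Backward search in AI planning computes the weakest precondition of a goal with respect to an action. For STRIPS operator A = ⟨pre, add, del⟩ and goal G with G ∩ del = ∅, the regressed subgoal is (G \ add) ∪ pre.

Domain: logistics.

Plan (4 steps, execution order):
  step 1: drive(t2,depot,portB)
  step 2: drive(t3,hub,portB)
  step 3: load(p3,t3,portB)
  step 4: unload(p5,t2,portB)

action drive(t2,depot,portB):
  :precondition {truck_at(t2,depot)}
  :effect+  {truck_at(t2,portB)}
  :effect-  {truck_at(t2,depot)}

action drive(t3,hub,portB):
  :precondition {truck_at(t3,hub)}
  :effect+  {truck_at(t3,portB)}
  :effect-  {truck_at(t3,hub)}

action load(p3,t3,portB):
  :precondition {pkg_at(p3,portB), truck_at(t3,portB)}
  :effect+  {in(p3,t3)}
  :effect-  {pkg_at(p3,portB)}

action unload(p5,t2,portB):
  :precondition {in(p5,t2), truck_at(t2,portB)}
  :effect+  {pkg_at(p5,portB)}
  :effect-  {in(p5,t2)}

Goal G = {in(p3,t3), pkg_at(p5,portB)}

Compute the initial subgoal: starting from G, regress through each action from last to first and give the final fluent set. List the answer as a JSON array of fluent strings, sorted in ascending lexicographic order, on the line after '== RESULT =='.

Work backward from the goal:
  through step 4 (unload(p5,t2,portB)): drop {pkg_at(p5,portB)}, keep {in(p3,t3)}, require {in(p5,t2), truck_at(t2,portB)}
    → {in(p3,t3), in(p5,t2), truck_at(t2,portB)}
  through step 3 (load(p3,t3,portB)): drop {in(p3,t3)}, keep {in(p5,t2), truck_at(t2,portB)}, require {pkg_at(p3,portB), truck_at(t3,portB)}
    → {in(p5,t2), pkg_at(p3,portB), truck_at(t2,portB), truck_at(t3,portB)}
  through step 2 (drive(t3,hub,portB)): drop {truck_at(t3,portB)}, keep {in(p5,t2), pkg_at(p3,portB), truck_at(t2,portB)}, require {truck_at(t3,hub)}
    → {in(p5,t2), pkg_at(p3,portB), truck_at(t2,portB), truck_at(t3,hub)}
  through step 1 (drive(t2,depot,portB)): drop {truck_at(t2,portB)}, keep {in(p5,t2), pkg_at(p3,portB), truck_at(t3,hub)}, require {truck_at(t2,depot)}
    → {in(p5,t2), pkg_at(p3,portB), truck_at(t2,depot), truck_at(t3,hub)}

== RESULT ==
["in(p5,t2)", "pkg_at(p3,portB)", "truck_at(t2,depot)", "truck_at(t3,hub)"]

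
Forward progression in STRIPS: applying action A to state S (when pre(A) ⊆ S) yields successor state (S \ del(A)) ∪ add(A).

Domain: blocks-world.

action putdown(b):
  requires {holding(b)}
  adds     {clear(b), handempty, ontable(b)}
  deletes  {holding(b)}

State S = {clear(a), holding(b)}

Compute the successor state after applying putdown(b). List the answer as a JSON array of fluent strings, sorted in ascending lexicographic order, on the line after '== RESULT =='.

Compute (S \ del) ∪ add:
  pre ⊆ S: {holding(b)} ⊆ S  — applicable
  S \ del = {clear(a)}
  ∪ add   = {clear(a), clear(b), handempty, ontable(b)}

== RESULT ==
["clear(a)", "clear(b)", "handempty", "ontable(b)"]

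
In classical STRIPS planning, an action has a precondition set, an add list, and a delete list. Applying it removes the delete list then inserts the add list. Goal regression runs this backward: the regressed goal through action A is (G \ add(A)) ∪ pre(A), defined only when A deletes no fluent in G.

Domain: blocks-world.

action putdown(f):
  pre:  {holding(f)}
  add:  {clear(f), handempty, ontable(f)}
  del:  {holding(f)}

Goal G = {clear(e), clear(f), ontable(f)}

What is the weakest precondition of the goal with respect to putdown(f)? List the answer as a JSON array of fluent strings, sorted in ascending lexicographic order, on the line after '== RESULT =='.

Regress:
  G ∩ del = {}  (empty — regression defined)
  G \ add = {clear(e), clear(f), ontable(f)} \ {clear(f), handempty, ontable(f)} = {clear(e)}
  ∪ pre   = {clear(e)} ∪ {holding(f)}
          = {clear(e), holding(f)}

== RESULT ==
["clear(e)", "holding(f)"]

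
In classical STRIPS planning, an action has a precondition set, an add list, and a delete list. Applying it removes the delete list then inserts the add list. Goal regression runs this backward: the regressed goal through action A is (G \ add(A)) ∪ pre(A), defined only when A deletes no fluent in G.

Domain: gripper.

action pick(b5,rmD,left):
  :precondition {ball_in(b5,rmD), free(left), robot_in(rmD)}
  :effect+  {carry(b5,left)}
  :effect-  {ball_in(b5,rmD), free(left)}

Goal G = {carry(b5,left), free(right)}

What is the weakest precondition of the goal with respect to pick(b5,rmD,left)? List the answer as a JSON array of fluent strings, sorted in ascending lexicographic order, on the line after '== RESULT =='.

Regress:
  G ∩ del = {}  (empty — regression defined)
  G \ add = {carry(b5,left), free(right)} \ {carry(b5,left)} = {free(right)}
  ∪ pre   = {free(right)} ∪ {ball_in(b5,rmD), free(left), robot_in(rmD)}
          = {ball_in(b5,rmD), free(left), free(right), robot_in(rmD)}

== RESULT ==
["ball_in(b5,rmD)", "free(left)", "free(right)", "robot_in(rmD)"]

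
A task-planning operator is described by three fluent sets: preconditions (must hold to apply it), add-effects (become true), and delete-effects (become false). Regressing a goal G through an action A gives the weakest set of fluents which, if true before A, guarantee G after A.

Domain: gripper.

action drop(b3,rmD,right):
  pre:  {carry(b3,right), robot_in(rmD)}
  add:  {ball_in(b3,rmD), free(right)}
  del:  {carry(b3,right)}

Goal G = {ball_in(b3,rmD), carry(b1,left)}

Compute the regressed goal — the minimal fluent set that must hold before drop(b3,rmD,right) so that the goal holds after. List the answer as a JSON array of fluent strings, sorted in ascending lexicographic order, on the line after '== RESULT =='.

Compute (G \ add) ∪ pre:
  G ∩ del = {}  (empty — regression defined)
  G \ add = {ball_in(b3,rmD), carry(b1,left)} \ {ball_in(b3,rmD), free(right)} = {carry(b1,left)}
  ∪ pre   = {carry(b1,left)} ∪ {carry(b3,right), robot_in(rmD)}
          = {carry(b1,left), carry(b3,right), robot_in(rmD)}

== RESULT ==
["carry(b1,left)", "carry(b3,right)", "robot_in(rmD)"]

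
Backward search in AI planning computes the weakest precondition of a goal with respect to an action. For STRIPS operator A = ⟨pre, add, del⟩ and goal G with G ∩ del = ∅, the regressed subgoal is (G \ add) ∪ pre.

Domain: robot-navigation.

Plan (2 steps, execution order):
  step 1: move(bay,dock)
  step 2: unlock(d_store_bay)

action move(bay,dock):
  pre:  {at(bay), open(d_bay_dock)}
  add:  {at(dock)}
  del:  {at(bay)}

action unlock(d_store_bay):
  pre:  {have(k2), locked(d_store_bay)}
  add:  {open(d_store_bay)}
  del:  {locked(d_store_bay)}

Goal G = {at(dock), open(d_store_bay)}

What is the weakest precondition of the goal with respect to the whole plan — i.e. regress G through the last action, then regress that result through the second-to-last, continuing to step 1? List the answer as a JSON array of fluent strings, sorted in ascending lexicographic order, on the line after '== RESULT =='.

Regress step by step:
  through step 2 (unlock(d_store_bay)): drop {open(d_store_bay)}, keep {at(dock)}, require {have(k2), locked(d_store_bay)}
    → {at(dock), have(k2), locked(d_store_bay)}
  through step 1 (move(bay,dock)): drop {at(dock)}, keep {have(k2), locked(d_store_bay)}, require {at(bay), open(d_bay_dock)}
    → {at(bay), have(k2), locked(d_store_bay), open(d_bay_dock)}

== RESULT ==
["at(bay)", "have(k2)", "locked(d_store_bay)", "open(d_bay_dock)"]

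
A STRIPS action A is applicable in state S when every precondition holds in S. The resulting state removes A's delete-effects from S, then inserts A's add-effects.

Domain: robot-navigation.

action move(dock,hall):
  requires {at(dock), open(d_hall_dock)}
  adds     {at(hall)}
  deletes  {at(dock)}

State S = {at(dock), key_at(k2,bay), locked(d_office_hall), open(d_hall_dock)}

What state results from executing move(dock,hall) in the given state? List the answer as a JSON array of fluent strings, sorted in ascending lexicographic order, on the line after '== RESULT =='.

Compute (S \ del) ∪ add:
  pre ⊆ S: {at(dock), open(d_hall_dock)} ⊆ S  — applicable
  S \ del = {key_at(k2,bay), locked(d_office_hall), open(d_hall_dock)}
  ∪ add   = {at(hall), key_at(k2,bay), locked(d_office_hall), open(d_hall_dock)}

== RESULT ==
["at(hall)", "key_at(k2,bay)", "locked(d_office_hall)", "open(d_hall_dock)"]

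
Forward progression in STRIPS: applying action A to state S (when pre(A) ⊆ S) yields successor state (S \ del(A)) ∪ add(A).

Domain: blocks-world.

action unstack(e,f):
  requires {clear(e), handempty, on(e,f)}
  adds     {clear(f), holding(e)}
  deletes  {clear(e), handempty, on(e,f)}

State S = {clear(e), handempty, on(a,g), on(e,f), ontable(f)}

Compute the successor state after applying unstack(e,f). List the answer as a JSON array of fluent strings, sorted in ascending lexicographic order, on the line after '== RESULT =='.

Compute (S \ del) ∪ add:
  pre ⊆ S: {clear(e), handempty, on(e,f)} ⊆ S  — applicable
  S \ del = {on(a,g), ontable(f)}
  ∪ add   = {clear(f), holding(e), on(a,g), ontable(f)}

== RESULT ==
["clear(f)", "holding(e)", "on(a,g)", "ontable(f)"]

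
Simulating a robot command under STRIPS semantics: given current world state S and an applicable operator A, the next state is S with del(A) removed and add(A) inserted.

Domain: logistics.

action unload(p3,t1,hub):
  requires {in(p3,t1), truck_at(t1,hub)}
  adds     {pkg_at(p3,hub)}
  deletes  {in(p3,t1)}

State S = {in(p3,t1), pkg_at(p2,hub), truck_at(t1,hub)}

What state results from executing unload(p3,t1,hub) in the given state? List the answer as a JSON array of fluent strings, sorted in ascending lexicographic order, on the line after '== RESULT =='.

Compute (S \ del) ∪ add:
  pre ⊆ S: {in(p3,t1), truck_at(t1,hub)} ⊆ S  — applicable
  S \ del = {pkg_at(p2,hub), truck_at(t1,hub)}
  ∪ add   = {pkg_at(p2,hub), pkg_at(p3,hub), truck_at(t1,hub)}

== RESULT ==
["pkg_at(p2,hub)", "pkg_at(p3,hub)", "truck_at(t1,hub)"]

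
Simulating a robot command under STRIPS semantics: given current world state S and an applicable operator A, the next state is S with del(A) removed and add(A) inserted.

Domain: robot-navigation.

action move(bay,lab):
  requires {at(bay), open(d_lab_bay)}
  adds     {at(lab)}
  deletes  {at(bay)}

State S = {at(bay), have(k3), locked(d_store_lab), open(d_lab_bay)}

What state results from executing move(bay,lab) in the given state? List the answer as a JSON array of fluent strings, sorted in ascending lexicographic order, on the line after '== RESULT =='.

Progress:
  pre ⊆ S: {at(bay), open(d_lab_bay)} ⊆ S  — applicable
  S \ del = {have(k3), locked(d_store_lab), open(d_lab_bay)}
  ∪ add   = {at(lab), have(k3), locked(d_store_lab), open(d_lab_bay)}

== RESULT ==
["at(lab)", "have(k3)", "locked(d_store_lab)", "open(d_lab_bay)"]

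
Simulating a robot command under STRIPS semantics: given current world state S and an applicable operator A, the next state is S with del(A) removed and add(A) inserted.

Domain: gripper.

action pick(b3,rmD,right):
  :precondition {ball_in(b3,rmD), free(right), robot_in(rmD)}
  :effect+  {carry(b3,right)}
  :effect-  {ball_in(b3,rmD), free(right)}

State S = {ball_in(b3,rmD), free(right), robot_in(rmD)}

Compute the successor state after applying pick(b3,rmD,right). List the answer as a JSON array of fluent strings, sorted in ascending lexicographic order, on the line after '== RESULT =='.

Progress:
  pre ⊆ S: {ball_in(b3,rmD), free(right), robot_in(rmD)} ⊆ S  — applicable
  S \ del = {robot_in(rmD)}
  ∪ add   = {carry(b3,right), robot_in(rmD)}

== RESULT ==
["carry(b3,right)", "robot_in(rmD)"]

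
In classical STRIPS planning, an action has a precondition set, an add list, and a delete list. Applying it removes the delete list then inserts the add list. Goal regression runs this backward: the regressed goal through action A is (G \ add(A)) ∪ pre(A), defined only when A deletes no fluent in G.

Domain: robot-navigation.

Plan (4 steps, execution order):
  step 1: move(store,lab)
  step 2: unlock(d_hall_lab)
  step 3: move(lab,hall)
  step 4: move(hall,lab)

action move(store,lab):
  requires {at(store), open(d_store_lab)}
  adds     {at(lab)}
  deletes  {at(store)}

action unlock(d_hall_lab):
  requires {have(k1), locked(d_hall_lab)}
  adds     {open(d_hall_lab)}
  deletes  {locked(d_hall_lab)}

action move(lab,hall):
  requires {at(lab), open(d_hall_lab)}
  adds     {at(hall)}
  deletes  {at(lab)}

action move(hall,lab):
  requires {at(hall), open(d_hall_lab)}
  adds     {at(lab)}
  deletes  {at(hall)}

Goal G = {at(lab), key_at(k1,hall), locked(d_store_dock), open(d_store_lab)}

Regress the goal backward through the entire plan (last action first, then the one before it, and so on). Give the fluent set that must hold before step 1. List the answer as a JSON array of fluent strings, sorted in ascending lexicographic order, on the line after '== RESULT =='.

Work backward from the goal:
  through step 4 (move(hall,lab)): drop {at(lab)}, keep {key_at(k1,hall), locked(d_store_dock), open(d_store_lab)}, require {at(hall), open(d_hall_lab)}
    → {at(hall), key_at(k1,hall), locked(d_store_dock), open(d_hall_lab), open(d_store_lab)}
  through step 3 (move(lab,hall)): drop {at(hall)}, keep {key_at(k1,hall), locked(d_store_dock), open(d_hall_lab), open(d_store_lab)}, require {at(lab), open(d_hall_lab)}
    → {at(lab), key_at(k1,hall), locked(d_store_dock), open(d_hall_lab), open(d_store_lab)}
  through step 2 (unlock(d_hall_lab)): drop {open(d_hall_lab)}, keep {at(lab), key_at(k1,hall), locked(d_store_dock), open(d_store_lab)}, require {have(k1), locked(d_hall_lab)}
    → {at(lab), have(k1), key_at(k1,hall), locked(d_hall_lab), locked(d_store_dock), open(d_store_lab)}
  through step 1 (move(store,lab)): drop {at(lab)}, keep {have(k1), key_at(k1,hall), locked(d_hall_lab), locked(d_store_dock), open(d_store_lab)}, require {at(store), open(d_store_lab)}
    → {at(store), have(k1), key_at(k1,hall), locked(d_hall_lab), locked(d_store_dock), open(d_store_lab)}

== RESULT ==
["at(store)", "have(k1)", "key_at(k1,hall)", "locked(d_hall_lab)", "locked(d_store_dock)", "open(d_store_lab)"]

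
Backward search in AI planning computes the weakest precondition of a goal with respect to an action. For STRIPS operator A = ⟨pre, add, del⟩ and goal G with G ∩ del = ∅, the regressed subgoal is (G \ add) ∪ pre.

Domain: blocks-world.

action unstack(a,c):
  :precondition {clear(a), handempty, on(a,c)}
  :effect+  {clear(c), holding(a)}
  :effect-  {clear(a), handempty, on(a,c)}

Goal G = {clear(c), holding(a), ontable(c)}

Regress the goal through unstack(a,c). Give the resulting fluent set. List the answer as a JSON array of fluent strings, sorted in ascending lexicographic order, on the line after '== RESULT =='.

Compute (G \ add) ∪ pre:
  G ∩ del = {}  (empty — regression defined)
  G \ add = {clear(c), holding(a), ontable(c)} \ {clear(c), holding(a)} = {ontable(c)}
  ∪ pre   = {ontable(c)} ∪ {clear(a), handempty, on(a,c)}
          = {clear(a), handempty, on(a,c), ontable(c)}

== RESULT ==
["clear(a)", "handempty", "on(a,c)", "ontable(c)"]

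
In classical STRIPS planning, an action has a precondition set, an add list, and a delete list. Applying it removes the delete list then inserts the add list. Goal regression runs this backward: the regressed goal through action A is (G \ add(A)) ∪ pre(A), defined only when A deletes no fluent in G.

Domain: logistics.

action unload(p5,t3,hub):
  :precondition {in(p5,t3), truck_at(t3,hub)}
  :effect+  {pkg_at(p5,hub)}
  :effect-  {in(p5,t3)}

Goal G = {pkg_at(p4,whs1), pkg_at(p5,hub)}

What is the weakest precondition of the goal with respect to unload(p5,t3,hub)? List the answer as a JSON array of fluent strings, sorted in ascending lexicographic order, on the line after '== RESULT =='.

Compute (G \ add) ∪ pre:
  G ∩ del = {}  (empty — regression defined)
  G \ add = {pkg_at(p4,whs1), pkg_at(p5,hub)} \ {pkg_at(p5,hub)} = {pkg_at(p4,whs1)}
  ∪ pre   = {pkg_at(p4,whs1)} ∪ {in(p5,t3), truck_at(t3,hub)}
          = {in(p5,t3), pkg_at(p4,whs1), truck_at(t3,hub)}

== RESULT ==
["in(p5,t3)", "pkg_at(p4,whs1)", "truck_at(t3,hub)"]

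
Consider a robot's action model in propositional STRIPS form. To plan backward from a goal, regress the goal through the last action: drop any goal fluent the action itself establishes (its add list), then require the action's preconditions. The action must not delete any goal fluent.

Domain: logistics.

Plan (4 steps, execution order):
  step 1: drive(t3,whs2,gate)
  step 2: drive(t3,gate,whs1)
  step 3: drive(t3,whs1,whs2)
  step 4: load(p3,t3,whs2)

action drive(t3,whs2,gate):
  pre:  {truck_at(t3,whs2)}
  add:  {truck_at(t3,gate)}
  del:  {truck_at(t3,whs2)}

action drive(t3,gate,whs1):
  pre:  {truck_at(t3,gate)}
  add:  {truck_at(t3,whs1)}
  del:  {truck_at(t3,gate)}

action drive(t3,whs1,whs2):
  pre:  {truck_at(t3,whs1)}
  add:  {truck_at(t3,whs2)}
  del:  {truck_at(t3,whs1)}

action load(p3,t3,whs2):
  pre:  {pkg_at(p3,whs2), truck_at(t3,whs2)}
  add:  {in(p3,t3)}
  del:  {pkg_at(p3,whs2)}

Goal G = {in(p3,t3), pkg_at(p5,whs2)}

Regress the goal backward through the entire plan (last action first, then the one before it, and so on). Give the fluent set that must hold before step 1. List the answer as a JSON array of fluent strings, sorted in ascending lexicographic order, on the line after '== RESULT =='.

Work backward from the goal:
  through step 4 (load(p3,t3,whs2)): drop {in(p3,t3)}, keep {pkg_at(p5,whs2)}, require {pkg_at(p3,whs2), truck_at(t3,whs2)}
    → {pkg_at(p3,whs2), pkg_at(p5,whs2), truck_at(t3,whs2)}
  through step 3 (drive(t3,whs1,whs2)): drop {truck_at(t3,whs2)}, keep {pkg_at(p3,whs2), pkg_at(p5,whs2)}, require {truck_at(t3,whs1)}
    → {pkg_at(p3,whs2), pkg_at(p5,whs2), truck_at(t3,whs1)}
  through step 2 (drive(t3,gate,whs1)): drop {truck_at(t3,whs1)}, keep {pkg_at(p3,whs2), pkg_at(p5,whs2)}, require {truck_at(t3,gate)}
    → {pkg_at(p3,whs2), pkg_at(p5,whs2), truck_at(t3,gate)}
  through step 1 (drive(t3,whs2,gate)): drop {truck_at(t3,gate)}, keep {pkg_at(p3,whs2), pkg_at(p5,whs2)}, require {truck_at(t3,whs2)}
    → {pkg_at(p3,whs2), pkg_at(p5,whs2), truck_at(t3,whs2)}

== RESULT ==
["pkg_at(p3,whs2)", "pkg_at(p5,whs2)", "truck_at(t3,whs2)"]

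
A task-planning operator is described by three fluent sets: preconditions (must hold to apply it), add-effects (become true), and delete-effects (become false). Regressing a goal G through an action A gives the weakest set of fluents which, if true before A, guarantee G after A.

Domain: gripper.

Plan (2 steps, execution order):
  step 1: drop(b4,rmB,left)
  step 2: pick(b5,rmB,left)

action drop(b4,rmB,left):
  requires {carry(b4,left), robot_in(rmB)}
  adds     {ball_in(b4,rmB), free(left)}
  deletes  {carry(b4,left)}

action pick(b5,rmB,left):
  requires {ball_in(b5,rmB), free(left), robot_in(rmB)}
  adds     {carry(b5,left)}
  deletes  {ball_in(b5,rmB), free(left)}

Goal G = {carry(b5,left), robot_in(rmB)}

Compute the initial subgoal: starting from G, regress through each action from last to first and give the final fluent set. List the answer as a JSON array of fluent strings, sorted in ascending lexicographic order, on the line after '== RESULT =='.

Regress step by step:
  through step 2 (pick(b5,rmB,left)): drop {carry(b5,left)}, keep {robot_in(rmB)}, require {ball_in(b5,rmB), free(left), robot_in(rmB)}
    → {ball_in(b5,rmB), free(left), robot_in(rmB)}
  through step 1 (drop(b4,rmB,left)): drop {free(left)}, keep {ball_in(b5,rmB), robot_in(rmB)}, require {carry(b4,left), robot_in(rmB)}
    → {ball_in(b5,rmB), carry(b4,left), robot_in(rmB)}

== RESULT ==
["ball_in(b5,rmB)", "carry(b4,left)", "robot_in(rmB)"]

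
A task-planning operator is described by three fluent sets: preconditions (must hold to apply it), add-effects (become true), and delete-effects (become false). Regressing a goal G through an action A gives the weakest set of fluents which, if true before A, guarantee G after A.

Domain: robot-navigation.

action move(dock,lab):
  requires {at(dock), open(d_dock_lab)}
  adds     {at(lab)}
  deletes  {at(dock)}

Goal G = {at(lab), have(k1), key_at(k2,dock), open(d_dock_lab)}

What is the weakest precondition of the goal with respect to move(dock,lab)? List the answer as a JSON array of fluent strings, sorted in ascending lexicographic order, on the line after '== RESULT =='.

Compute (G \ add) ∪ pre:
  G ∩ del = {}  (empty — regression defined)
  G \ add = {at(lab), have(k1), key_at(k2,dock), open(d_dock_lab)} \ {at(lab)} = {have(k1), key_at(k2,dock), open(d_dock_lab)}
  ∪ pre   = {have(k1), key_at(k2,dock), open(d_dock_lab)} ∪ {at(dock), open(d_dock_lab)}
          = {at(dock), have(k1), key_at(k2,dock), open(d_dock_lab)}

== RESULT ==
["at(dock)", "have(k1)", "key_at(k2,dock)", "open(d_dock_lab)"]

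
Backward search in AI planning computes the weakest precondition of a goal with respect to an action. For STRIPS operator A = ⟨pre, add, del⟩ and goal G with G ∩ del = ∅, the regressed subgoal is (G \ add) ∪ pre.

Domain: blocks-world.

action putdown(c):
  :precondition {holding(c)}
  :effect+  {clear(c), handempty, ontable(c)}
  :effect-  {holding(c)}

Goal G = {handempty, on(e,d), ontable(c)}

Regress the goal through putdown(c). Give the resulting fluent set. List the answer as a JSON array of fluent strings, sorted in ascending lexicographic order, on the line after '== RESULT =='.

Compute (G \ add) ∪ pre:
  G ∩ del = {}  (empty — regression defined)
  G \ add = {handempty, on(e,d), ontable(c)} \ {clear(c), handempty, ontable(c)} = {on(e,d)}
  ∪ pre   = {on(e,d)} ∪ {holding(c)}
          = {holding(c), on(e,d)}

== RESULT ==
["holding(c)", "on(e,d)"]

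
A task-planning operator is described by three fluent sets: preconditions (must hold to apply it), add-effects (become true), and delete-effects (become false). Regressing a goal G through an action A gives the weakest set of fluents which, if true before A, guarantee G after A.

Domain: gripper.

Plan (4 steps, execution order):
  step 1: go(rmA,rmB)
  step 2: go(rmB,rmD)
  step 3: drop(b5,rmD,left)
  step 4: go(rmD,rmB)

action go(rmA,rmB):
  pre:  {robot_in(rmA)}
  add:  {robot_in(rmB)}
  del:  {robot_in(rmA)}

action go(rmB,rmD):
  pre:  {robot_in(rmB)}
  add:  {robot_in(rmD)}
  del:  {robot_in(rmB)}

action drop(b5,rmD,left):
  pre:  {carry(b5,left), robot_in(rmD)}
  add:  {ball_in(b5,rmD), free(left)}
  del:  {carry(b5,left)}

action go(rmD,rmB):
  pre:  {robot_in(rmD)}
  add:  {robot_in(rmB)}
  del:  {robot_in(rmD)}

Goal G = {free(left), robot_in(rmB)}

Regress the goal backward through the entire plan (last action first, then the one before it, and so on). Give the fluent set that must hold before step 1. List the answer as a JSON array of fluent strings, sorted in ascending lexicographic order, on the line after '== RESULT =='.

Regress step by step:
  through step 4 (go(rmD,rmB)): drop {robot_in(rmB)}, keep {free(left)}, require {robot_in(rmD)}
    → {free(left), robot_in(rmD)}
  through step 3 (drop(b5,rmD,left)): drop {free(left)}, keep {robot_in(rmD)}, require {carry(b5,left), robot_in(rmD)}
    → {carry(b5,left), robot_in(rmD)}
  through step 2 (go(rmB,rmD)): drop {robot_in(rmD)}, keep {carry(b5,left)}, require {robot_in(rmB)}
    → {carry(b5,left), robot_in(rmB)}
  through step 1 (go(rmA,rmB)): drop {robot_in(rmB)}, keep {carry(b5,left)}, require {robot_in(rmA)}
    → {carry(b5,left), robot_in(rmA)}

== RESULT ==
["carry(b5,left)", "robot_in(rmA)"]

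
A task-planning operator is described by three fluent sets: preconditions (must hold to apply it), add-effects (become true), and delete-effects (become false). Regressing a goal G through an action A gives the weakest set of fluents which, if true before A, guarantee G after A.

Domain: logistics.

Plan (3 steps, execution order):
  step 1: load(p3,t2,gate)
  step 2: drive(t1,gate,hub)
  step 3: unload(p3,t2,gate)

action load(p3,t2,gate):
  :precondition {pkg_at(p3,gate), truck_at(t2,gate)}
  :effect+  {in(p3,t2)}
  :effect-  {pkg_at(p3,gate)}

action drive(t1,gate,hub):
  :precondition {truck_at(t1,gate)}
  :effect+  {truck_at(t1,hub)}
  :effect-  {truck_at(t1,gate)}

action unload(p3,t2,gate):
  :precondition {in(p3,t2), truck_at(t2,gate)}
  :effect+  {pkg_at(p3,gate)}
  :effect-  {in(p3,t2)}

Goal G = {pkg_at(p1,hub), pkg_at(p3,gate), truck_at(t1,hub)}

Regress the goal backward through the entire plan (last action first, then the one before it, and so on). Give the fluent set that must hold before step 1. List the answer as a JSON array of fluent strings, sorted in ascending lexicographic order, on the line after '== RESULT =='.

Regress step by step:
  through step 3 (unload(p3,t2,gate)): drop {pkg_at(p3,gate)}, keep {pkg_at(p1,hub), truck_at(t1,hub)}, require {in(p3,t2), truck_at(t2,gate)}
    → {in(p3,t2), pkg_at(p1,hub), truck_at(t1,hub), truck_at(t2,gate)}
  through step 2 (drive(t1,gate,hub)): drop {truck_at(t1,hub)}, keep {in(p3,t2), pkg_at(p1,hub), truck_at(t2,gate)}, require {truck_at(t1,gate)}
    → {in(p3,t2), pkg_at(p1,hub), truck_at(t1,gate), truck_at(t2,gate)}
  through step 1 (load(p3,t2,gate)): drop {in(p3,t2)}, keep {pkg_at(p1,hub), truck_at(t1,gate), truck_at(t2,gate)}, require {pkg_at(p3,gate), truck_at(t2,gate)}
    → {pkg_at(p1,hub), pkg_at(p3,gate), truck_at(t1,gate), truck_at(t2,gate)}

== RESULT ==
["pkg_at(p1,hub)", "pkg_at(p3,gate)", "truck_at(t1,gate)", "truck_at(t2,gate)"]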